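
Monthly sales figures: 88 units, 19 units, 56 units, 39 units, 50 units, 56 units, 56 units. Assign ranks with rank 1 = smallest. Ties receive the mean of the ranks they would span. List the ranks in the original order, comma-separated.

7, 1, 5, 2, 3, 5, 5

Sorted (ascending): 19, 39, 50, 56, 56, 56, 88
The 3 values of 56 occupy positions 4–6 → average rank 5.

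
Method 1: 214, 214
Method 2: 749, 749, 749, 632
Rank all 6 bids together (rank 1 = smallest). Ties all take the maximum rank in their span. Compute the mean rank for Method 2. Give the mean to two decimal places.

Sorted (ascending): 214, 214, 632, 749, 749, 749
The 2 values of 214 occupy positions 1–2 → each gets rank 2.
The 3 values of 749 occupy positions 4–6 → each gets rank 6.
Method 2 values → pooled ranks: 749→6, 749→6, 749→6, 632→3
Mean rank = (6 + 6 + 6 + 3) / 4 = 5.25

5.25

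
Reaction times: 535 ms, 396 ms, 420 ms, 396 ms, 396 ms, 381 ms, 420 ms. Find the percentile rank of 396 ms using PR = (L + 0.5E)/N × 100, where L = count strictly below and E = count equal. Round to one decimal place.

35.7

N = 7.
Strictly below 396: 1. Equal to 396: 3.
PR = (1 + 0.5·3)/7 × 100 = 35.7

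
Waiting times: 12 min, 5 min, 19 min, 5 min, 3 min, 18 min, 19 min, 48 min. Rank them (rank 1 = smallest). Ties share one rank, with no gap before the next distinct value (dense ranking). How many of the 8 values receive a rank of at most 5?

7

Sorted (ascending): 3, 5, 5, 12, 18, 19, 19, 48
The 2 values of 5 share dense rank 2.
The 2 values of 19 share dense rank 5.
Remaining distinct values take the next consecutive integers.
Ranks ≤ 5: {1, 2, 2, 3, 4, 5, 5} → 7 values.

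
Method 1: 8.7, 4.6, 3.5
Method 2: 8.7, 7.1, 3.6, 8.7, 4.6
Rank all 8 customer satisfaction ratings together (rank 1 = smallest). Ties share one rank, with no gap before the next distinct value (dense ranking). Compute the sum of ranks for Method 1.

9

Sorted (ascending): 3.5, 3.6, 4.6, 4.6, 7.1, 8.7, 8.7, 8.7
The 2 values of 4.6 share dense rank 3.
The 3 values of 8.7 share dense rank 5.
Remaining distinct values take the next consecutive integers.
Method 1 values → pooled ranks: 8.7→5, 4.6→3, 3.5→1
Rank sum = 5 + 3 + 1 = 9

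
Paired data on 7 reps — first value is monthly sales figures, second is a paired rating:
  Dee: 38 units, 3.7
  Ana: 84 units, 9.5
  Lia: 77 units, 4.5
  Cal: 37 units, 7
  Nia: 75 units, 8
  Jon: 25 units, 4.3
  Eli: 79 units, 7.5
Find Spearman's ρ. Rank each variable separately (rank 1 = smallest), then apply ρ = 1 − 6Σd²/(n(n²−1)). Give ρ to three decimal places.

Ranks of variable 1: 3, 7, 5, 2, 4, 1, 6
Ranks of variable 2: 1, 7, 3, 4, 6, 2, 5
d = r₁ − r₂: 2, 0, 2, -2, -2, -1, 1
d²: 4, 0, 4, 4, 4, 1, 1; Σd² = 18
ρ = 1 − 6·18/(7·48) = 1 − 108/336 = 0.679

0.679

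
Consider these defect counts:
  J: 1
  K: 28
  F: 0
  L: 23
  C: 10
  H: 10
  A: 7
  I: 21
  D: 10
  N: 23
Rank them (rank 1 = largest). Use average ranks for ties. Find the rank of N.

2.5

Sorted (descending): 28, 23, 23, 21, 10, 10, 10, 7, 1, 0
The 2 values of 23 occupy positions 2–3 → average rank (2+3)/2 = 2.5.
The 3 values of 10 occupy positions 5–7 → average rank 6.
N has value 23 → rank 2.5.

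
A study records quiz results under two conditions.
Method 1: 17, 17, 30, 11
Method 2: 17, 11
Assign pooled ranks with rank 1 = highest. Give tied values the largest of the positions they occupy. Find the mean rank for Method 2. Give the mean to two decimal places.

Sorted (descending): 30, 17, 17, 17, 11, 11
The 3 values of 17 occupy positions 2–4 → each gets rank 4.
The 2 values of 11 occupy positions 5–6 → each gets rank 6.
Method 2 values → pooled ranks: 17→4, 11→6
Mean rank = (4 + 6) / 2 = 5.00

5.00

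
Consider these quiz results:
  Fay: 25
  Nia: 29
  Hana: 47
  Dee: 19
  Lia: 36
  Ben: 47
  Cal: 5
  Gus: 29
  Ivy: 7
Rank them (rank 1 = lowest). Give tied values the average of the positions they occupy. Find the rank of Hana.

Sorted (ascending): 5, 7, 19, 25, 29, 29, 36, 47, 47
The 2 values of 29 occupy positions 5–6 → average rank (5+6)/2 = 5.5.
The 2 values of 47 occupy positions 8–9 → average rank (8+9)/2 = 8.5.
Hana has value 47 → rank 8.5.

8.5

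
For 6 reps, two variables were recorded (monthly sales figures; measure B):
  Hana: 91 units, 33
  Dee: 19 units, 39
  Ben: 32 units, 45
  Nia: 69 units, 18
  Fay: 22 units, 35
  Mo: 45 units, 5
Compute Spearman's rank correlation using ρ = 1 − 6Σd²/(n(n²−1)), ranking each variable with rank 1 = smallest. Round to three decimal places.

Ranks of variable 1: 6, 1, 3, 5, 2, 4
Ranks of variable 2: 3, 5, 6, 2, 4, 1
d = r₁ − r₂: 3, -4, -3, 3, -2, 3
d²: 9, 16, 9, 9, 4, 9; Σd² = 56
ρ = 1 − 6·56/(6·35) = 1 − 336/210 = -0.600

-0.600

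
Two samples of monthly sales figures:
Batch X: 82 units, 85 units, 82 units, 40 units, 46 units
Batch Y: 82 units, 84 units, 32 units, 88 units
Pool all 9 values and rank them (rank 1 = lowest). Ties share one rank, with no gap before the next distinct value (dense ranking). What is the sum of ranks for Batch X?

Sorted (ascending): 32, 40, 46, 82, 82, 82, 84, 85, 88
The 3 values of 82 share dense rank 4.
Remaining distinct values take the next consecutive integers.
Batch X values → pooled ranks: 82→4, 85→6, 82→4, 40→2, 46→3
Rank sum = 4 + 6 + 4 + 2 + 3 = 19

19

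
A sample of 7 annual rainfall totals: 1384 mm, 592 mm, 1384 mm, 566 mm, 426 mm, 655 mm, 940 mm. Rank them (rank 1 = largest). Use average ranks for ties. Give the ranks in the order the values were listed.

Sorted (descending): 1384, 1384, 940, 655, 592, 566, 426
The 2 values of 1384 occupy positions 1–2 → average rank (1+2)/2 = 1.5.

1.5, 5, 1.5, 6, 7, 4, 3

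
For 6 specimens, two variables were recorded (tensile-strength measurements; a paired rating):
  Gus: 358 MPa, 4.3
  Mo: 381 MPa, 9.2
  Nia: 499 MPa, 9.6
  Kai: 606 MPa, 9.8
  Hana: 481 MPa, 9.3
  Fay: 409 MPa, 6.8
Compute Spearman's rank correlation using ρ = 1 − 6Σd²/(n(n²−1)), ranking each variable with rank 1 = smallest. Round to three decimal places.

Ranks of variable 1: 1, 2, 5, 6, 4, 3
Ranks of variable 2: 1, 3, 5, 6, 4, 2
d = r₁ − r₂: 0, -1, 0, 0, 0, 1
d²: 0, 1, 0, 0, 0, 1; Σd² = 2
ρ = 1 − 6·2/(6·35) = 1 − 12/210 = 0.943

0.943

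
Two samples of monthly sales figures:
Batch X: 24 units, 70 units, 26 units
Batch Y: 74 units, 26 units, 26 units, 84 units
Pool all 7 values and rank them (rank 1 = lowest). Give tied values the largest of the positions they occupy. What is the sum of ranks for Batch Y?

Sorted (ascending): 24, 26, 26, 26, 70, 74, 84
The 3 values of 26 occupy positions 2–4 → each gets rank 4.
Batch Y values → pooled ranks: 74→6, 26→4, 26→4, 84→7
Rank sum = 6 + 4 + 4 + 7 = 21

21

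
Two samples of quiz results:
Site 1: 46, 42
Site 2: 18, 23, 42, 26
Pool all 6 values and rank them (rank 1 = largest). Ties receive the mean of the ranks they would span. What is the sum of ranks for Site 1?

3.5

Sorted (descending): 46, 42, 42, 26, 23, 18
The 2 values of 42 occupy positions 2–3 → average rank (2+3)/2 = 2.5.
Site 1 values → pooled ranks: 46→1, 42→2.5
Rank sum = 1 + 2.5 = 3.5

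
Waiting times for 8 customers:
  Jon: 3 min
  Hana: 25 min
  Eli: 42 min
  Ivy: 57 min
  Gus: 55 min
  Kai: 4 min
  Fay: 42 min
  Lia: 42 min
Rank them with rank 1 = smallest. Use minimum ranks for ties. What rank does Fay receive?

4

Sorted (ascending): 3, 4, 25, 42, 42, 42, 55, 57
The 3 values of 42 occupy positions 4–6 → each gets rank 4.
Fay has value 42 min → rank 4.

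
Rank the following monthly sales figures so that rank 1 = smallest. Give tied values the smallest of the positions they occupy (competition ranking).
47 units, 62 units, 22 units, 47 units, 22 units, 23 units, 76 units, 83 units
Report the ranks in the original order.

4, 6, 1, 4, 1, 3, 7, 8

Sorted (ascending): 22, 22, 23, 47, 47, 62, 76, 83
The 2 values of 22 occupy positions 1–2 → each gets rank 1.
The 2 values of 47 occupy positions 4–5 → each gets rank 4.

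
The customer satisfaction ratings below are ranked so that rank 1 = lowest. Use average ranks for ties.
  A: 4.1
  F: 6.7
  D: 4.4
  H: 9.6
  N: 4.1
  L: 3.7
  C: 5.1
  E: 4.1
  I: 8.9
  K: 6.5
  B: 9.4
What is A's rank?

3

Sorted (ascending): 3.7, 4.1, 4.1, 4.1, 4.4, 5.1, 6.5, 6.7, 8.9, 9.4, 9.6
The 3 values of 4.1 occupy positions 2–4 → average rank 3.
A has value 4.1 → rank 3.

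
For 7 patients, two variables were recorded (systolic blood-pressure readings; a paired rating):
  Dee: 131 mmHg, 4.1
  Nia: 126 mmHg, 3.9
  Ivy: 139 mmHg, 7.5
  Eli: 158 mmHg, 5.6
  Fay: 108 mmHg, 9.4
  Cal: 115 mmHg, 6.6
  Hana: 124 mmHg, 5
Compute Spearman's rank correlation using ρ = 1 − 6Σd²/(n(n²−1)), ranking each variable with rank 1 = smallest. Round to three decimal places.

-0.286

Ranks of variable 1: 5, 4, 6, 7, 1, 2, 3
Ranks of variable 2: 2, 1, 6, 4, 7, 5, 3
d = r₁ − r₂: 3, 3, 0, 3, -6, -3, 0
d²: 9, 9, 0, 9, 36, 9, 0; Σd² = 72
ρ = 1 − 6·72/(7·48) = 1 − 432/336 = -0.286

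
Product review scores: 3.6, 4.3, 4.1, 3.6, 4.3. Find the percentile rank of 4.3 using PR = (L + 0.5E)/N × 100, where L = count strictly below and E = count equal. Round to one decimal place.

80.0

N = 5.
Strictly below 4.3: 3. Equal to 4.3: 2.
PR = (3 + 0.5·2)/5 × 100 = 80.0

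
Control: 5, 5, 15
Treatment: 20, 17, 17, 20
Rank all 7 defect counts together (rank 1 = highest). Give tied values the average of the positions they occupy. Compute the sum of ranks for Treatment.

10

Sorted (descending): 20, 20, 17, 17, 15, 5, 5
The 2 values of 20 occupy positions 1–2 → average rank (1+2)/2 = 1.5.
The 2 values of 17 occupy positions 3–4 → average rank (3+4)/2 = 3.5.
The 2 values of 5 occupy positions 6–7 → average rank (6+7)/2 = 6.5.
Treatment values → pooled ranks: 20→1.5, 17→3.5, 17→3.5, 20→1.5
Rank sum = 1.5 + 3.5 + 3.5 + 1.5 = 10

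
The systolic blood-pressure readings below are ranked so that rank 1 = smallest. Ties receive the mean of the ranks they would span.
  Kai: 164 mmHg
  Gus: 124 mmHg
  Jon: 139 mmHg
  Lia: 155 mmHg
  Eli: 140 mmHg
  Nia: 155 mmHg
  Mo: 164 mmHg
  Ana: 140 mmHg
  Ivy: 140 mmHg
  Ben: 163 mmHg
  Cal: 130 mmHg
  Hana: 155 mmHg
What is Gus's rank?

1

Sorted (ascending): 124, 130, 139, 140, 140, 140, 155, 155, 155, 163, 164, 164
The 3 values of 140 occupy positions 4–6 → average rank 5.
The 3 values of 155 occupy positions 7–9 → average rank 8.
The 2 values of 164 occupy positions 11–12 → average rank (11+12)/2 = 11.5.
Gus has value 124 mmHg → rank 1.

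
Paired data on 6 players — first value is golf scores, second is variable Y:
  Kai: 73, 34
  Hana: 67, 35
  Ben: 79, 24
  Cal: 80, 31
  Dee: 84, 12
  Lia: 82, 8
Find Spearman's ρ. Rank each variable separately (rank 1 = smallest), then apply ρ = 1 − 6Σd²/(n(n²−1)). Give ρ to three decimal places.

Ranks of variable 1: 2, 1, 3, 4, 6, 5
Ranks of variable 2: 5, 6, 3, 4, 2, 1
d = r₁ − r₂: -3, -5, 0, 0, 4, 4
d²: 9, 25, 0, 0, 16, 16; Σd² = 66
ρ = 1 − 6·66/(6·35) = 1 − 396/210 = -0.886

-0.886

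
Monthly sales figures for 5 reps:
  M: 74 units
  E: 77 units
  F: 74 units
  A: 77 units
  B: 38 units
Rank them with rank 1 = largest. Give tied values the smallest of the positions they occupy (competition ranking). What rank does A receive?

1

Sorted (descending): 77, 77, 74, 74, 38
The 2 values of 77 occupy positions 1–2 → each gets rank 1.
The 2 values of 74 occupy positions 3–4 → each gets rank 3.
A has value 77 units → rank 1.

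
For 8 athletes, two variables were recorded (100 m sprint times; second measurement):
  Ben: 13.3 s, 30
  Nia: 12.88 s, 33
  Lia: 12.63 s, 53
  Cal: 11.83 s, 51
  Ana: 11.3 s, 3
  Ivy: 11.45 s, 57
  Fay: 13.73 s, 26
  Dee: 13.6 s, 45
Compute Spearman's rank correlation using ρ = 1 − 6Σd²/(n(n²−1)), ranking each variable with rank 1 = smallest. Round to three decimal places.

Ranks of variable 1: 6, 5, 4, 3, 1, 2, 8, 7
Ranks of variable 2: 3, 4, 7, 6, 1, 8, 2, 5
d = r₁ − r₂: 3, 1, -3, -3, 0, -6, 6, 2
d²: 9, 1, 9, 9, 0, 36, 36, 4; Σd² = 104
ρ = 1 − 6·104/(8·63) = 1 − 624/504 = -0.238

-0.238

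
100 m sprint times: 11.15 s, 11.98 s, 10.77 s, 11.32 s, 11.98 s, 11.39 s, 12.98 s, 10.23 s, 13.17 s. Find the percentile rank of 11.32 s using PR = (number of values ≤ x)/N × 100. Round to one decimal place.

N = 9.
Strictly below 11.32: 3. Equal to 11.32: 1.
PR = 4/9 × 100 = 44.4

44.4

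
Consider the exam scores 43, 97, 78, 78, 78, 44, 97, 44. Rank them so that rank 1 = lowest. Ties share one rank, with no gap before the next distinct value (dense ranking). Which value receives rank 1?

Sorted (ascending): 43, 44, 44, 78, 78, 78, 97, 97
The 2 values of 44 share dense rank 2.
The 3 values of 78 share dense rank 3.
The 2 values of 97 share dense rank 4.
Remaining distinct values take the next consecutive integers.
Rank 1 → value 43.

43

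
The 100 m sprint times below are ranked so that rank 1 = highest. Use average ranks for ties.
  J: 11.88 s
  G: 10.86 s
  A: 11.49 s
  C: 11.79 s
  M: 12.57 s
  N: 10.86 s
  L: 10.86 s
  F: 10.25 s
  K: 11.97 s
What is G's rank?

Sorted (descending): 12.57, 11.97, 11.88, 11.79, 11.49, 10.86, 10.86, 10.86, 10.25
The 3 values of 10.86 occupy positions 6–8 → average rank 7.
G has value 10.86 s → rank 7.

7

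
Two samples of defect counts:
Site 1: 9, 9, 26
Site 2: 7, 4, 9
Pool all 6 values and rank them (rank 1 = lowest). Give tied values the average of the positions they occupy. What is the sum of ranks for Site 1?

14

Sorted (ascending): 4, 7, 9, 9, 9, 26
The 3 values of 9 occupy positions 3–5 → average rank 4.
Site 1 values → pooled ranks: 9→4, 9→4, 26→6
Rank sum = 4 + 4 + 6 = 14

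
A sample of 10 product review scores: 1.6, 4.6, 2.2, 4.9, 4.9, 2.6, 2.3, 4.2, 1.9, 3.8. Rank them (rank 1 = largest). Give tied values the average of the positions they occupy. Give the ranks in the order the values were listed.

Sorted (descending): 4.9, 4.9, 4.6, 4.2, 3.8, 2.6, 2.3, 2.2, 1.9, 1.6
The 2 values of 4.9 occupy positions 1–2 → average rank (1+2)/2 = 1.5.

10, 3, 8, 1.5, 1.5, 6, 7, 4, 9, 5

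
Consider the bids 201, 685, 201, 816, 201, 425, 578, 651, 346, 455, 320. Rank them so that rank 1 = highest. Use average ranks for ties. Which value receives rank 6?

Sorted (descending): 816, 685, 651, 578, 455, 425, 346, 320, 201, 201, 201
The 3 values of 201 occupy positions 9–11 → average rank 10.
Rank 6 → value 425.

425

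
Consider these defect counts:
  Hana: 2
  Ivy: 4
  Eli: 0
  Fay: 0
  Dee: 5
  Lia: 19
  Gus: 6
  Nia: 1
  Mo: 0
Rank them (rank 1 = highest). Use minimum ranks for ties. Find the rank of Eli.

Sorted (descending): 19, 6, 5, 4, 2, 1, 0, 0, 0
The 3 values of 0 occupy positions 7–9 → each gets rank 7.
Eli has value 0 → rank 7.

7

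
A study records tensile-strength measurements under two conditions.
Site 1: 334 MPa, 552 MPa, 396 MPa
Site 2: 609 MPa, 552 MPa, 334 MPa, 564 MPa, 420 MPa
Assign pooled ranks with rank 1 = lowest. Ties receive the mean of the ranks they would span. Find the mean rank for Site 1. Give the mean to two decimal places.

3.33

Sorted (ascending): 334, 334, 396, 420, 552, 552, 564, 609
The 2 values of 334 occupy positions 1–2 → average rank (1+2)/2 = 1.5.
The 2 values of 552 occupy positions 5–6 → average rank (5+6)/2 = 5.5.
Site 1 values → pooled ranks: 334→1.5, 552→5.5, 396→3
Mean rank = (1.5 + 5.5 + 3) / 3 = 3.33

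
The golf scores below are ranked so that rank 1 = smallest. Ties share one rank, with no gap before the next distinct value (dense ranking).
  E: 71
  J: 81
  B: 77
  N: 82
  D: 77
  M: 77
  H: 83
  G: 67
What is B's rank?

Sorted (ascending): 67, 71, 77, 77, 77, 81, 82, 83
The 3 values of 77 share dense rank 3.
Remaining distinct values take the next consecutive integers.
B has value 77 → rank 3.

3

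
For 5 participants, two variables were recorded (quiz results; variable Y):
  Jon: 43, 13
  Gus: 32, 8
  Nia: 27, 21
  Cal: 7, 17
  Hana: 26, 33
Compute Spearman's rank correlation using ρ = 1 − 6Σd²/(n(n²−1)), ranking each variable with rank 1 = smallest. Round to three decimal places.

Ranks of variable 1: 5, 4, 3, 1, 2
Ranks of variable 2: 2, 1, 4, 3, 5
d = r₁ − r₂: 3, 3, -1, -2, -3
d²: 9, 9, 1, 4, 9; Σd² = 32
ρ = 1 − 6·32/(5·24) = 1 − 192/120 = -0.600

-0.600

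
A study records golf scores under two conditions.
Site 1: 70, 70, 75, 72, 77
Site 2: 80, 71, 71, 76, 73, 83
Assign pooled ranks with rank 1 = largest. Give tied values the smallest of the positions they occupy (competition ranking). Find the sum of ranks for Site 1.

35

Sorted (descending): 83, 80, 77, 76, 75, 73, 72, 71, 71, 70, 70
The 2 values of 71 occupy positions 8–9 → each gets rank 8.
The 2 values of 70 occupy positions 10–11 → each gets rank 10.
Site 1 values → pooled ranks: 70→10, 70→10, 75→5, 72→7, 77→3
Rank sum = 10 + 10 + 5 + 7 + 3 = 35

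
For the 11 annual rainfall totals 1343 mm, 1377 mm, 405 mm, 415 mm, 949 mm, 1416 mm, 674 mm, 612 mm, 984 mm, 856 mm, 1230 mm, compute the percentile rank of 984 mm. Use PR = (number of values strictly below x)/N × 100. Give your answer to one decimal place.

54.5

N = 11.
Strictly below 984: 6. Equal to 984: 1.
PR = 6/11 × 100 = 54.5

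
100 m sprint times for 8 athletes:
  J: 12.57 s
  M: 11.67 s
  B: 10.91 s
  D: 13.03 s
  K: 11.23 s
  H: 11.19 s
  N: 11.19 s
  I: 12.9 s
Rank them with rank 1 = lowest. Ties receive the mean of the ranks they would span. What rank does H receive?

2.5

Sorted (ascending): 10.91, 11.19, 11.19, 11.23, 11.67, 12.57, 12.9, 13.03
The 2 values of 11.19 occupy positions 2–3 → average rank (2+3)/2 = 2.5.
H has value 11.19 s → rank 2.5.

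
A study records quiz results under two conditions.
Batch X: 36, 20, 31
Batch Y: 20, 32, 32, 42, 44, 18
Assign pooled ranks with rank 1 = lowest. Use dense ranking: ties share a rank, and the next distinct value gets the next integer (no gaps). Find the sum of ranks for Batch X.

10

Sorted (ascending): 18, 20, 20, 31, 32, 32, 36, 42, 44
The 2 values of 20 share dense rank 2.
The 2 values of 32 share dense rank 4.
Remaining distinct values take the next consecutive integers.
Batch X values → pooled ranks: 36→5, 20→2, 31→3
Rank sum = 5 + 2 + 3 = 10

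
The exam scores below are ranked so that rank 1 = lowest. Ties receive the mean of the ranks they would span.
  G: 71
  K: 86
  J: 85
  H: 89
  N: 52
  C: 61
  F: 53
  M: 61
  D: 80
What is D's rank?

6

Sorted (ascending): 52, 53, 61, 61, 71, 80, 85, 86, 89
The 2 values of 61 occupy positions 3–4 → average rank (3+4)/2 = 3.5.
D has value 80 → rank 6.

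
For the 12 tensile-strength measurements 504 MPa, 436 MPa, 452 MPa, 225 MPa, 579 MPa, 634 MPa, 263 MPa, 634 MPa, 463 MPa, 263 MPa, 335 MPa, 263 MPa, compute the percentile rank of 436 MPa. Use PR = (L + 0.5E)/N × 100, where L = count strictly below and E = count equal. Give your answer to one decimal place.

N = 12.
Strictly below 436: 5. Equal to 436: 1.
PR = (5 + 0.5·1)/12 × 100 = 45.8

45.8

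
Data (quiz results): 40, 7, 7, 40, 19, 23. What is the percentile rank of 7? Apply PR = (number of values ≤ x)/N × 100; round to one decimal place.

N = 6.
Strictly below 7: 0. Equal to 7: 2.
PR = 2/6 × 100 = 33.3

33.3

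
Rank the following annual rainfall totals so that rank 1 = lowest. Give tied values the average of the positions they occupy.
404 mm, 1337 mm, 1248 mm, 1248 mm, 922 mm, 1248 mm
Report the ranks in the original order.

1, 6, 4, 4, 2, 4

Sorted (ascending): 404, 922, 1248, 1248, 1248, 1337
The 3 values of 1248 occupy positions 3–5 → average rank 4.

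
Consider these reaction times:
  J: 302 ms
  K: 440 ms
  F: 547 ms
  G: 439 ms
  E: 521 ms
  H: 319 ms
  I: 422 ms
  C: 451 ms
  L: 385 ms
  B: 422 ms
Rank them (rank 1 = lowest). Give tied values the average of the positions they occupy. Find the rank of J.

1

Sorted (ascending): 302, 319, 385, 422, 422, 439, 440, 451, 521, 547
The 2 values of 422 occupy positions 4–5 → average rank (4+5)/2 = 4.5.
J has value 302 ms → rank 1.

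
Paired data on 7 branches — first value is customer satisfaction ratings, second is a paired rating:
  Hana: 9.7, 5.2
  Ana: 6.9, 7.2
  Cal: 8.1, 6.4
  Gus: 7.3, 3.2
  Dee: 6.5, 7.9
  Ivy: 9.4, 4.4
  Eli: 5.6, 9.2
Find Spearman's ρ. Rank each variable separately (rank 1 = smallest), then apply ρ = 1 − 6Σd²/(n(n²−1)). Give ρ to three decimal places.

Ranks of variable 1: 7, 3, 5, 4, 2, 6, 1
Ranks of variable 2: 3, 5, 4, 1, 6, 2, 7
d = r₁ − r₂: 4, -2, 1, 3, -4, 4, -6
d²: 16, 4, 1, 9, 16, 16, 36; Σd² = 98
ρ = 1 − 6·98/(7·48) = 1 − 588/336 = -0.750

-0.750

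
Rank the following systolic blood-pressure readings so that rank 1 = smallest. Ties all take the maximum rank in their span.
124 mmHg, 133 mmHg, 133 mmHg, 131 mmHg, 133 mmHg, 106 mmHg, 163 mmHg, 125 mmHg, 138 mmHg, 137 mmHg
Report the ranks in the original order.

Sorted (ascending): 106, 124, 125, 131, 133, 133, 133, 137, 138, 163
The 3 values of 133 occupy positions 5–7 → each gets rank 7.

2, 7, 7, 4, 7, 1, 10, 3, 9, 8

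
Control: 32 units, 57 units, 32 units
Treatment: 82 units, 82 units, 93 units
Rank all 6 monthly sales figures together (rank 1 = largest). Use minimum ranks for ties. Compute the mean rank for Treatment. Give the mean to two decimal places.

Sorted (descending): 93, 82, 82, 57, 32, 32
The 2 values of 82 occupy positions 2–3 → each gets rank 2.
The 2 values of 32 occupy positions 5–6 → each gets rank 5.
Treatment values → pooled ranks: 82→2, 82→2, 93→1
Mean rank = (2 + 2 + 1) / 3 = 1.67

1.67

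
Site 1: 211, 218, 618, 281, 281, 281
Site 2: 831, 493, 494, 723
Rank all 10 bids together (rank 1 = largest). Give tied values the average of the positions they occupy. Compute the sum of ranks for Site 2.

Sorted (descending): 831, 723, 618, 494, 493, 281, 281, 281, 218, 211
The 3 values of 281 occupy positions 6–8 → average rank 7.
Site 2 values → pooled ranks: 831→1, 493→5, 494→4, 723→2
Rank sum = 1 + 5 + 4 + 2 = 12

12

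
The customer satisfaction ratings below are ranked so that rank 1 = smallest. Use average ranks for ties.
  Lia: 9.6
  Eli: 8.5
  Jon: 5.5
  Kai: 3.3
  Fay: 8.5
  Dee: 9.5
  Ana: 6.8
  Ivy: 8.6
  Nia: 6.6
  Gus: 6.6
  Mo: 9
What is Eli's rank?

Sorted (ascending): 3.3, 5.5, 6.6, 6.6, 6.8, 8.5, 8.5, 8.6, 9, 9.5, 9.6
The 2 values of 6.6 occupy positions 3–4 → average rank (3+4)/2 = 3.5.
The 2 values of 8.5 occupy positions 6–7 → average rank (6+7)/2 = 6.5.
Eli has value 8.5 → rank 6.5.

6.5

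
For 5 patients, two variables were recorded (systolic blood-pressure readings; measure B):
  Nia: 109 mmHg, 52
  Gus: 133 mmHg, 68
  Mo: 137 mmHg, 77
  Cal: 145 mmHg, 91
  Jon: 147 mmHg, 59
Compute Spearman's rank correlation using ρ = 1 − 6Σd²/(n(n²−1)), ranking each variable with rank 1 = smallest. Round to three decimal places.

0.400

Ranks of variable 1: 1, 2, 3, 4, 5
Ranks of variable 2: 1, 3, 4, 5, 2
d = r₁ − r₂: 0, -1, -1, -1, 3
d²: 0, 1, 1, 1, 9; Σd² = 12
ρ = 1 − 6·12/(5·24) = 1 − 72/120 = 0.400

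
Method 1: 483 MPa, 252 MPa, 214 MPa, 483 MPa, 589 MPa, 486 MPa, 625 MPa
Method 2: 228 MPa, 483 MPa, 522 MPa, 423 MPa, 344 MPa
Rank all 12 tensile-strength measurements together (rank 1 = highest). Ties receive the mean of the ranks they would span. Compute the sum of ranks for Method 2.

37

Sorted (descending): 625, 589, 522, 486, 483, 483, 483, 423, 344, 252, 228, 214
The 3 values of 483 occupy positions 5–7 → average rank 6.
Method 2 values → pooled ranks: 228→11, 483→6, 522→3, 423→8, 344→9
Rank sum = 11 + 6 + 3 + 8 + 9 = 37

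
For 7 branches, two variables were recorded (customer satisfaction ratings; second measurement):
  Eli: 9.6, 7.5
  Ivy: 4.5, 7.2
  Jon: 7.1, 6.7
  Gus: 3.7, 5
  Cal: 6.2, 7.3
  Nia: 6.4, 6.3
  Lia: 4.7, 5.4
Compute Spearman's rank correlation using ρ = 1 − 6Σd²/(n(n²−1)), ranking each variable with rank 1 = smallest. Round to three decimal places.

0.607

Ranks of variable 1: 7, 2, 6, 1, 4, 5, 3
Ranks of variable 2: 7, 5, 4, 1, 6, 3, 2
d = r₁ − r₂: 0, -3, 2, 0, -2, 2, 1
d²: 0, 9, 4, 0, 4, 4, 1; Σd² = 22
ρ = 1 − 6·22/(7·48) = 1 − 132/336 = 0.607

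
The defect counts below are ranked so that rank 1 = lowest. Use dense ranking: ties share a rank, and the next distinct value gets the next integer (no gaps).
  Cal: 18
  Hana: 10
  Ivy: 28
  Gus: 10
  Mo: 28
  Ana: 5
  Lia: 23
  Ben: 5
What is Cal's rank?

3

Sorted (ascending): 5, 5, 10, 10, 18, 23, 28, 28
The 2 values of 5 share dense rank 1.
The 2 values of 10 share dense rank 2.
The 2 values of 28 share dense rank 5.
Remaining distinct values take the next consecutive integers.
Cal has value 18 → rank 3.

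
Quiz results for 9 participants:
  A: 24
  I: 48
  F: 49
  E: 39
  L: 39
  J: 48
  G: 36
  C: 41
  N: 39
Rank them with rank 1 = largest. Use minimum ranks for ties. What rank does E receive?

5

Sorted (descending): 49, 48, 48, 41, 39, 39, 39, 36, 24
The 2 values of 48 occupy positions 2–3 → each gets rank 2.
The 3 values of 39 occupy positions 5–7 → each gets rank 5.
E has value 39 → rank 5.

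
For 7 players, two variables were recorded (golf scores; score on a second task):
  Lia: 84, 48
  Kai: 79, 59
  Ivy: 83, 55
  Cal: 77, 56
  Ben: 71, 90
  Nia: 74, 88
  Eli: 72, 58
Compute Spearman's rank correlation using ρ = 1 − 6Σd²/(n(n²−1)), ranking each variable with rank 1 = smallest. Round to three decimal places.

-0.821

Ranks of variable 1: 7, 5, 6, 4, 1, 3, 2
Ranks of variable 2: 1, 5, 2, 3, 7, 6, 4
d = r₁ − r₂: 6, 0, 4, 1, -6, -3, -2
d²: 36, 0, 16, 1, 36, 9, 4; Σd² = 102
ρ = 1 − 6·102/(7·48) = 1 − 612/336 = -0.821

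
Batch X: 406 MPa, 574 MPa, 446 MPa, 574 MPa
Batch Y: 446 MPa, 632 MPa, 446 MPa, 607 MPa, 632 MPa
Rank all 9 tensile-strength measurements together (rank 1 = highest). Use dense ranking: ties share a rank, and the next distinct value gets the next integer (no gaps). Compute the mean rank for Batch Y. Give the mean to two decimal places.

2.40

Sorted (descending): 632, 632, 607, 574, 574, 446, 446, 446, 406
The 2 values of 632 share dense rank 1.
The 2 values of 574 share dense rank 3.
The 3 values of 446 share dense rank 4.
Remaining distinct values take the next consecutive integers.
Batch Y values → pooled ranks: 446→4, 632→1, 446→4, 607→2, 632→1
Mean rank = (4 + 1 + 4 + 2 + 1) / 5 = 2.40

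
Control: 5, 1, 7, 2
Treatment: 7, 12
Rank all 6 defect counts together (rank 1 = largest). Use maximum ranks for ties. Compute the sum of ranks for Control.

Sorted (descending): 12, 7, 7, 5, 2, 1
The 2 values of 7 occupy positions 2–3 → each gets rank 3.
Control values → pooled ranks: 5→4, 1→6, 7→3, 2→5
Rank sum = 4 + 6 + 3 + 5 = 18

18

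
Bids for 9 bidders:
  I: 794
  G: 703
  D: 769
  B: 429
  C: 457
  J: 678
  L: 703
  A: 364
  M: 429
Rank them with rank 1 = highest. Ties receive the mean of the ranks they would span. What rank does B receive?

7.5

Sorted (descending): 794, 769, 703, 703, 678, 457, 429, 429, 364
The 2 values of 703 occupy positions 3–4 → average rank (3+4)/2 = 3.5.
The 2 values of 429 occupy positions 7–8 → average rank (7+8)/2 = 7.5.
B has value 429 → rank 7.5.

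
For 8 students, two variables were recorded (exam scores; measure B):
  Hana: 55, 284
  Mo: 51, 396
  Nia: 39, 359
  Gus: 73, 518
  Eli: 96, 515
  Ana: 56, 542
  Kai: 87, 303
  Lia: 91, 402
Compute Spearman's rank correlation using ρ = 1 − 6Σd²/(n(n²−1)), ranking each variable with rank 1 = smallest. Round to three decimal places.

Ranks of variable 1: 3, 2, 1, 5, 8, 4, 6, 7
Ranks of variable 2: 1, 4, 3, 7, 6, 8, 2, 5
d = r₁ − r₂: 2, -2, -2, -2, 2, -4, 4, 2
d²: 4, 4, 4, 4, 4, 16, 16, 4; Σd² = 56
ρ = 1 − 6·56/(8·63) = 1 − 336/504 = 0.333

0.333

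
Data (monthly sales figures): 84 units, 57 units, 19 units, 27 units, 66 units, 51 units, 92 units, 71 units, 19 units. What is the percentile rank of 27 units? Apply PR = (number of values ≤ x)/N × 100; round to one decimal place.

33.3

N = 9.
Strictly below 27: 2. Equal to 27: 1.
PR = 3/9 × 100 = 33.3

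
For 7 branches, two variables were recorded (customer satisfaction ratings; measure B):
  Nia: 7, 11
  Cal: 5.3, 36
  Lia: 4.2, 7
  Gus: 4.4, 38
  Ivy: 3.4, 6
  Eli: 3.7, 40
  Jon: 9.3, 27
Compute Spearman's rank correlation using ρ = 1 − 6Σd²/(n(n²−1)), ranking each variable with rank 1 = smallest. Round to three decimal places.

0.143

Ranks of variable 1: 6, 5, 3, 4, 1, 2, 7
Ranks of variable 2: 3, 5, 2, 6, 1, 7, 4
d = r₁ − r₂: 3, 0, 1, -2, 0, -5, 3
d²: 9, 0, 1, 4, 0, 25, 9; Σd² = 48
ρ = 1 − 6·48/(7·48) = 1 − 288/336 = 0.143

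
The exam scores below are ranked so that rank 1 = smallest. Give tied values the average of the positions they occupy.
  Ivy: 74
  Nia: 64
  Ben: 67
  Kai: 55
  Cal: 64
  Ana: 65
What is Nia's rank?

2.5

Sorted (ascending): 55, 64, 64, 65, 67, 74
The 2 values of 64 occupy positions 2–3 → average rank (2+3)/2 = 2.5.
Nia has value 64 → rank 2.5.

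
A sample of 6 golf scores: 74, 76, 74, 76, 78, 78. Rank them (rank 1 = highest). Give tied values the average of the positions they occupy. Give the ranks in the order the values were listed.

5.5, 3.5, 5.5, 3.5, 1.5, 1.5

Sorted (descending): 78, 78, 76, 76, 74, 74
The 2 values of 78 occupy positions 1–2 → average rank (1+2)/2 = 1.5.
The 2 values of 76 occupy positions 3–4 → average rank (3+4)/2 = 3.5.
The 2 values of 74 occupy positions 5–6 → average rank (5+6)/2 = 5.5.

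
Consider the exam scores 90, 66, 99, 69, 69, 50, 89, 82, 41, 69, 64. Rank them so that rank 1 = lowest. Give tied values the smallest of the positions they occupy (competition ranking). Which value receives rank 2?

50

Sorted (ascending): 41, 50, 64, 66, 69, 69, 69, 82, 89, 90, 99
The 3 values of 69 occupy positions 5–7 → each gets rank 5.
Rank 2 → value 50.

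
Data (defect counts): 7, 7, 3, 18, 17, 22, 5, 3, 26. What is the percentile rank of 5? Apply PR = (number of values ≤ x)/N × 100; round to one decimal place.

N = 9.
Strictly below 5: 2. Equal to 5: 1.
PR = 3/9 × 100 = 33.3

33.3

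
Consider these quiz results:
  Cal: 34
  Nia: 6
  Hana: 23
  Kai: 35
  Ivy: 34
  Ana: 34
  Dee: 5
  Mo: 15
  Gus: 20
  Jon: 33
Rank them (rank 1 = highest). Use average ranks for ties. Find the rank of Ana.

Sorted (descending): 35, 34, 34, 34, 33, 23, 20, 15, 6, 5
The 3 values of 34 occupy positions 2–4 → average rank 3.
Ana has value 34 → rank 3.

3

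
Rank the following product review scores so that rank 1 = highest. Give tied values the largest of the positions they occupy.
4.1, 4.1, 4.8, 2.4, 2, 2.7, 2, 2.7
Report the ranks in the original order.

3, 3, 1, 6, 8, 5, 8, 5

Sorted (descending): 4.8, 4.1, 4.1, 2.7, 2.7, 2.4, 2, 2
The 2 values of 4.1 occupy positions 2–3 → each gets rank 3.
The 2 values of 2.7 occupy positions 4–5 → each gets rank 5.
The 2 values of 2 occupy positions 7–8 → each gets rank 8.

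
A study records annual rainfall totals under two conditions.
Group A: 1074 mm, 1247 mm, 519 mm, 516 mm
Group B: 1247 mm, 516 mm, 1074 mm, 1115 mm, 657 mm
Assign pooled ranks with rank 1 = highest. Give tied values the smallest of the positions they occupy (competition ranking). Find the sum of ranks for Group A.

Sorted (descending): 1247, 1247, 1115, 1074, 1074, 657, 519, 516, 516
The 2 values of 1247 occupy positions 1–2 → each gets rank 1.
The 2 values of 1074 occupy positions 4–5 → each gets rank 4.
The 2 values of 516 occupy positions 8–9 → each gets rank 8.
Group A values → pooled ranks: 1074→4, 1247→1, 519→7, 516→8
Rank sum = 4 + 1 + 7 + 8 = 20

20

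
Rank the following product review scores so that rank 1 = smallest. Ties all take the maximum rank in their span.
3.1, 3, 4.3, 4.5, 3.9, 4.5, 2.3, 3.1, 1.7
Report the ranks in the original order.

5, 3, 7, 9, 6, 9, 2, 5, 1

Sorted (ascending): 1.7, 2.3, 3, 3.1, 3.1, 3.9, 4.3, 4.5, 4.5
The 2 values of 3.1 occupy positions 4–5 → each gets rank 5.
The 2 values of 4.5 occupy positions 8–9 → each gets rank 9.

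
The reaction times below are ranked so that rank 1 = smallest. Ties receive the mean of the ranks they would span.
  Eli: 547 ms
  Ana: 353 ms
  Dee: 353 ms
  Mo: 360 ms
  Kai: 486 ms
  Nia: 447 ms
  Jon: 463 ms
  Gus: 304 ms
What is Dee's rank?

2.5

Sorted (ascending): 304, 353, 353, 360, 447, 463, 486, 547
The 2 values of 353 occupy positions 2–3 → average rank (2+3)/2 = 2.5.
Dee has value 353 ms → rank 2.5.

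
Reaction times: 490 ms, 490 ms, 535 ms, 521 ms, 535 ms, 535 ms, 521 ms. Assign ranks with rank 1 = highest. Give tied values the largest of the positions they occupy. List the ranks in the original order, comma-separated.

Sorted (descending): 535, 535, 535, 521, 521, 490, 490
The 3 values of 535 occupy positions 1–3 → each gets rank 3.
The 2 values of 521 occupy positions 4–5 → each gets rank 5.
The 2 values of 490 occupy positions 6–7 → each gets rank 7.

7, 7, 3, 5, 3, 3, 5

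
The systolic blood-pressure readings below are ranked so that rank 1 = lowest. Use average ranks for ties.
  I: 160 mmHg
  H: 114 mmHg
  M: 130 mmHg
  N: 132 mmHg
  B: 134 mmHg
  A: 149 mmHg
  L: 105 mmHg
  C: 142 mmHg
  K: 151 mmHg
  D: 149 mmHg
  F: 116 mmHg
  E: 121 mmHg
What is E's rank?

Sorted (ascending): 105, 114, 116, 121, 130, 132, 134, 142, 149, 149, 151, 160
The 2 values of 149 occupy positions 9–10 → average rank (9+10)/2 = 9.5.
E has value 121 mmHg → rank 4.

4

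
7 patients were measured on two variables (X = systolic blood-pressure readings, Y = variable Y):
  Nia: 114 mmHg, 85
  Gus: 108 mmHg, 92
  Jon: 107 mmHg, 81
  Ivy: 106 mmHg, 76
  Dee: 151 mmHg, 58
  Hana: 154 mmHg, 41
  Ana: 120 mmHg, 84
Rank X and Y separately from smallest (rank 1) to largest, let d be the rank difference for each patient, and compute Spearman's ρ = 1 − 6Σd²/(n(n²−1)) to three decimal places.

Ranks of variable 1: 4, 3, 2, 1, 6, 7, 5
Ranks of variable 2: 6, 7, 4, 3, 2, 1, 5
d = r₁ − r₂: -2, -4, -2, -2, 4, 6, 0
d²: 4, 16, 4, 4, 16, 36, 0; Σd² = 80
ρ = 1 − 6·80/(7·48) = 1 − 480/336 = -0.429

-0.429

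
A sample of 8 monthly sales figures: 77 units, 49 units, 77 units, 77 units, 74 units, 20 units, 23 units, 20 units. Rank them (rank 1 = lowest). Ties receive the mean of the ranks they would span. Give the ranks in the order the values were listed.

7, 4, 7, 7, 5, 1.5, 3, 1.5

Sorted (ascending): 20, 20, 23, 49, 74, 77, 77, 77
The 2 values of 20 occupy positions 1–2 → average rank (1+2)/2 = 1.5.
The 3 values of 77 occupy positions 6–8 → average rank 7.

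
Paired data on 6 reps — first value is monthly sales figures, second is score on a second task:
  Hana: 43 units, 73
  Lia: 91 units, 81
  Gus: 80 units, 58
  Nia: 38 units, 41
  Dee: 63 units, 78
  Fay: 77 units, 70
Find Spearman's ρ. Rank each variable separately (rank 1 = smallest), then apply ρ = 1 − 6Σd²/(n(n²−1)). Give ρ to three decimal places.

Ranks of variable 1: 2, 6, 5, 1, 3, 4
Ranks of variable 2: 4, 6, 2, 1, 5, 3
d = r₁ − r₂: -2, 0, 3, 0, -2, 1
d²: 4, 0, 9, 0, 4, 1; Σd² = 18
ρ = 1 − 6·18/(6·35) = 1 − 108/210 = 0.486

0.486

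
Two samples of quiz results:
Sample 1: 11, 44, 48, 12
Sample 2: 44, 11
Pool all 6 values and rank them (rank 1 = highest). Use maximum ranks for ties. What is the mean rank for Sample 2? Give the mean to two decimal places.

Sorted (descending): 48, 44, 44, 12, 11, 11
The 2 values of 44 occupy positions 2–3 → each gets rank 3.
The 2 values of 11 occupy positions 5–6 → each gets rank 6.
Sample 2 values → pooled ranks: 44→3, 11→6
Mean rank = (3 + 6) / 2 = 4.50

4.50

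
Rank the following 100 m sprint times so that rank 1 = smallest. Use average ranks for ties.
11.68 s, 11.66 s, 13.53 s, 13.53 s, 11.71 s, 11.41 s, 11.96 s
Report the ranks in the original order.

Sorted (ascending): 11.41, 11.66, 11.68, 11.71, 11.96, 13.53, 13.53
The 2 values of 13.53 occupy positions 6–7 → average rank (6+7)/2 = 6.5.

3, 2, 6.5, 6.5, 4, 1, 5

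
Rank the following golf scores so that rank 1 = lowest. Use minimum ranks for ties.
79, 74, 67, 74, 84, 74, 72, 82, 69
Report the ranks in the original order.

7, 4, 1, 4, 9, 4, 3, 8, 2

Sorted (ascending): 67, 69, 72, 74, 74, 74, 79, 82, 84
The 3 values of 74 occupy positions 4–6 → each gets rank 4.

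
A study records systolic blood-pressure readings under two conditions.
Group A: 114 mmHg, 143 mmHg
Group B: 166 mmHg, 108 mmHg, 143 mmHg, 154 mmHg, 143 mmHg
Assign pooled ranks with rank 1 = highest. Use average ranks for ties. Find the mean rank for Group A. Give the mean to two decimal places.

Sorted (descending): 166, 154, 143, 143, 143, 114, 108
The 3 values of 143 occupy positions 3–5 → average rank 4.
Group A values → pooled ranks: 114→6, 143→4
Mean rank = (6 + 4) / 2 = 5.00

5.00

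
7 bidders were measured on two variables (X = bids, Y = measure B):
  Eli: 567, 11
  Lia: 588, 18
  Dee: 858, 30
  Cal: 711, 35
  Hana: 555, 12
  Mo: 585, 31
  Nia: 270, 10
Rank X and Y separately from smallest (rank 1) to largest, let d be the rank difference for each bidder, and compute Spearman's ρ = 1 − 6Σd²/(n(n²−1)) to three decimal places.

0.786

Ranks of variable 1: 3, 5, 7, 6, 2, 4, 1
Ranks of variable 2: 2, 4, 5, 7, 3, 6, 1
d = r₁ − r₂: 1, 1, 2, -1, -1, -2, 0
d²: 1, 1, 4, 1, 1, 4, 0; Σd² = 12
ρ = 1 − 6·12/(7·48) = 1 − 72/336 = 0.786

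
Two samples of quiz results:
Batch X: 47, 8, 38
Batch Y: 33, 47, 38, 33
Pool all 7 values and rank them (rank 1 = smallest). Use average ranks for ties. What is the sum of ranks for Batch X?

12

Sorted (ascending): 8, 33, 33, 38, 38, 47, 47
The 2 values of 33 occupy positions 2–3 → average rank (2+3)/2 = 2.5.
The 2 values of 38 occupy positions 4–5 → average rank (4+5)/2 = 4.5.
The 2 values of 47 occupy positions 6–7 → average rank (6+7)/2 = 6.5.
Batch X values → pooled ranks: 47→6.5, 8→1, 38→4.5
Rank sum = 6.5 + 1 + 4.5 = 12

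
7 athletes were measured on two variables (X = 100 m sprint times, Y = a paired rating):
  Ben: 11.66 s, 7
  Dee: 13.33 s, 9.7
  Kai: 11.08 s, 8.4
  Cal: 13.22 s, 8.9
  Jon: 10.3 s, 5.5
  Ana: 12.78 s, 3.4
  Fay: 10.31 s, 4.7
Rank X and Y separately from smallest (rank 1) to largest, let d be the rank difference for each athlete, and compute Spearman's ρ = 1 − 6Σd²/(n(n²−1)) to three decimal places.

0.571

Ranks of variable 1: 4, 7, 3, 6, 1, 5, 2
Ranks of variable 2: 4, 7, 5, 6, 3, 1, 2
d = r₁ − r₂: 0, 0, -2, 0, -2, 4, 0
d²: 0, 0, 4, 0, 4, 16, 0; Σd² = 24
ρ = 1 − 6·24/(7·48) = 1 − 144/336 = 0.571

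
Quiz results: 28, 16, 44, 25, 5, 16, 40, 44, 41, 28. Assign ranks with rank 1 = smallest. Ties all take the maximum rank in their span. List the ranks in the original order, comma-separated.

Sorted (ascending): 5, 16, 16, 25, 28, 28, 40, 41, 44, 44
The 2 values of 16 occupy positions 2–3 → each gets rank 3.
The 2 values of 28 occupy positions 5–6 → each gets rank 6.
The 2 values of 44 occupy positions 9–10 → each gets rank 10.

6, 3, 10, 4, 1, 3, 7, 10, 8, 6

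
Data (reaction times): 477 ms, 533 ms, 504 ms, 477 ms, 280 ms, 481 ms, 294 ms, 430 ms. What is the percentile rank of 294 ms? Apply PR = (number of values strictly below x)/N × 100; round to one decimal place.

12.5

N = 8.
Strictly below 294: 1. Equal to 294: 1.
PR = 1/8 × 100 = 12.5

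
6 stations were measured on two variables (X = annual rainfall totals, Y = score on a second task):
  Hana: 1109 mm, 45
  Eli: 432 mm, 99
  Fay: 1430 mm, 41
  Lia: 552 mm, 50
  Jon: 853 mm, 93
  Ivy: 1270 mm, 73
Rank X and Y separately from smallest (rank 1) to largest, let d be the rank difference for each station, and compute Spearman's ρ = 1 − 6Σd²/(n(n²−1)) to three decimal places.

-0.714

Ranks of variable 1: 4, 1, 6, 2, 3, 5
Ranks of variable 2: 2, 6, 1, 3, 5, 4
d = r₁ − r₂: 2, -5, 5, -1, -2, 1
d²: 4, 25, 25, 1, 4, 1; Σd² = 60
ρ = 1 − 6·60/(6·35) = 1 − 360/210 = -0.714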